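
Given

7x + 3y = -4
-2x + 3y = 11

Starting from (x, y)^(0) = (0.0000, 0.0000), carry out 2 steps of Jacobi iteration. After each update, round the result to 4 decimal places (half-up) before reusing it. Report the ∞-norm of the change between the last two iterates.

Iteration 1:
  x = (-4 - (3)·0.0000) / (7) = -0.5714
  y = (11 - (-2)·0.0000) / (3) = 3.6667
Iteration 2:
  x = (-4 - (3)·3.6667) / (7) = -2.1429
  y = (11 - (-2)·-0.5714) / (3) = 3.2857
Change: (-1.5715, -0.3810) → max |·| = 1.5715

1.5715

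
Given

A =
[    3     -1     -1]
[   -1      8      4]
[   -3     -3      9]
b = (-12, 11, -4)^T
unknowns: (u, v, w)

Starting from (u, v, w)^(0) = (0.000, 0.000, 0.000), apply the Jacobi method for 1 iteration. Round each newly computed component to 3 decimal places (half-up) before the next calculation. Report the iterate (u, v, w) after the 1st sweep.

(-4.000, 1.375, -0.444)

Iteration 1:
  u = (-12 - (-1)·0.000 - (-1)·0.000) / (3) = -4.000
  v = (11 - (-1)·0.000 - (4)·0.000) / (8) = 1.375
  w = (-4 - (-3)·0.000 - (-3)·0.000) / (9) = -0.444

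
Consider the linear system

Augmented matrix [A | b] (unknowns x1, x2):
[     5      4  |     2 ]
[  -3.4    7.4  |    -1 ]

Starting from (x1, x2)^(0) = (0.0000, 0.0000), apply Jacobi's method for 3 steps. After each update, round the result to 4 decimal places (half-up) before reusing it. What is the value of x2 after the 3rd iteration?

0.0983

Iteration 1:
  x1 = (2 - (4)·0.0000) / (5) = 0.4000
  x2 = (-1 - (-3.4)·0.0000) / (7.4) = -0.1351
Iteration 2:
  x1 = (2 - (4)·-0.1351) / (5) = 0.5081
  x2 = (-1 - (-3.4)·0.4000) / (7.4) = 0.0486
Iteration 3:
  x1 = (2 - (4)·0.0486) / (5) = 0.3611
  x2 = (-1 - (-3.4)·0.5081) / (7.4) = 0.0983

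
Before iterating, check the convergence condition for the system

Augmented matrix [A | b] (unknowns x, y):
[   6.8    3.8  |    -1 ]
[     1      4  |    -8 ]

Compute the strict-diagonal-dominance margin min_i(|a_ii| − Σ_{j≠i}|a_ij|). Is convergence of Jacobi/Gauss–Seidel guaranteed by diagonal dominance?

3

row 1: |6.8| − (3.8) = 3
row 2: |4| − (1) = 3
minimum over rows = 3 → strictly diagonally dominant (convergence guaranteed)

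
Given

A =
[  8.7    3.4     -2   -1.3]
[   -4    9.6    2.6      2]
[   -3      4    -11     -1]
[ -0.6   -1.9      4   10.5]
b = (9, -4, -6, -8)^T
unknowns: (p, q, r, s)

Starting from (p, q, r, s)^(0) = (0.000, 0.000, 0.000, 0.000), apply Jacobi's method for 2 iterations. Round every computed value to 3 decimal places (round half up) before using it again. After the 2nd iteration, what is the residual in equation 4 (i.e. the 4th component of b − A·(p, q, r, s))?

Iteration 1:
  p = (9 - (3.4)·0.000 - (-2)·0.000 - (-1.3)·0.000) / (8.7) = 1.034
  q = (-4 - (-4)·0.000 - (2.6)·0.000 - (2)·0.000) / (9.6) = -0.417
  r = (-6 - (-3)·0.000 - (4)·0.000 - (-1)·0.000) / (-11) = 0.545
  s = (-8 - (-0.6)·0.000 - (-1.9)·0.000 - (4)·0.000) / (10.5) = -0.762
Iteration 2:
  p = (9 - (3.4)·-0.417 - (-2)·0.545 - (-1.3)·-0.762) / (8.7) = 1.209
  q = (-4 - (-4)·1.034 - (2.6)·0.545 - (2)·-0.762) / (9.6) = 0.025
  r = (-6 - (-3)·1.034 - (4)·-0.417 - (-1)·-0.762) / (-11) = 0.181
  s = (-8 - (-0.6)·1.034 - (-1.9)·-0.417 - (4)·0.545) / (10.5) = -0.986
Residual b − A·x = (-2.523, 2.097, -1.468, 2.402)

2.402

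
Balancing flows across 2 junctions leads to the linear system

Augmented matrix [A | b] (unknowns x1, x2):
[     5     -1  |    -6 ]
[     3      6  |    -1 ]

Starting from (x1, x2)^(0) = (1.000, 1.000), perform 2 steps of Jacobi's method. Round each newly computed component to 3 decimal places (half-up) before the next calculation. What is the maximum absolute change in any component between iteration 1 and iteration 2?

1.000

Iteration 1:
  x1 = (-6 - (-1)·1.000) / (5) = -1.000
  x2 = (-1 - (3)·1.000) / (6) = -0.667
Iteration 2:
  x1 = (-6 - (-1)·-0.667) / (5) = -1.333
  x2 = (-1 - (3)·-1.000) / (6) = 0.333
Change: (-0.333, 1.000) → max |·| = 1.000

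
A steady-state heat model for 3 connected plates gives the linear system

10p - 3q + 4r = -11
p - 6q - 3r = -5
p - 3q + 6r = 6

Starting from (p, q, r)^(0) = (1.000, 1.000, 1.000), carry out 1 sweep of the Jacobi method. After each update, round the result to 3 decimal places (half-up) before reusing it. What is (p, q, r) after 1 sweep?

(-1.200, 0.500, 1.333)

Iteration 1:
  p = (-11 - (-3)·1.000 - (4)·1.000) / (10) = -1.200
  q = (-5 - (1)·1.000 - (-3)·1.000) / (-6) = 0.500
  r = (6 - (1)·1.000 - (-3)·1.000) / (6) = 1.333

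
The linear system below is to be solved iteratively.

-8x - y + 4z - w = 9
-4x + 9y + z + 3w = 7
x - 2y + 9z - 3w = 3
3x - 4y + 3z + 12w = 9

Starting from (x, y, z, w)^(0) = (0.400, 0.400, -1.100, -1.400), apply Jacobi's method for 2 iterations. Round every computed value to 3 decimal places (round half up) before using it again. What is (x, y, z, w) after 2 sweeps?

Iteration 1:
  x = (9 - (-1)·0.400 - (4)·-1.100 - (-1)·-1.400) / (-8) = -1.550
  y = (7 - (-4)·0.400 - (1)·-1.100 - (3)·-1.400) / (9) = 1.544
  z = (3 - (1)·0.400 - (-2)·0.400 - (-3)·-1.400) / (9) = -0.089
  w = (9 - (3)·0.400 - (-4)·0.400 - (3)·-1.100) / (12) = 1.058
Iteration 2:
  x = (9 - (-1)·1.544 - (4)·-0.089 - (-1)·1.058) / (-8) = -1.495
  y = (7 - (-4)·-1.550 - (1)·-0.089 - (3)·1.058) / (9) = -0.254
  z = (3 - (1)·-1.550 - (-2)·1.544 - (-3)·1.058) / (9) = 1.201
  w = (9 - (3)·-1.550 - (-4)·1.544 - (3)·-0.089) / (12) = 1.674

(-1.495, -0.254, 1.201, 1.674)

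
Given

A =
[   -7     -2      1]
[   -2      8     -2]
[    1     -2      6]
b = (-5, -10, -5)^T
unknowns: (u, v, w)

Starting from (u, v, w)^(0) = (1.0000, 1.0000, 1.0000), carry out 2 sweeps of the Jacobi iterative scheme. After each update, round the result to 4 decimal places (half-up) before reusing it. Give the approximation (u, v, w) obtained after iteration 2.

Iteration 1:
  u = (-5 - (-2)·1.0000 - (1)·1.0000) / (-7) = 0.5714
  v = (-10 - (-2)·1.0000 - (-2)·1.0000) / (8) = -0.7500
  w = (-5 - (1)·1.0000 - (-2)·1.0000) / (6) = -0.6667
Iteration 2:
  u = (-5 - (-2)·-0.7500 - (1)·-0.6667) / (-7) = 0.8333
  v = (-10 - (-2)·0.5714 - (-2)·-0.6667) / (8) = -1.2738
  w = (-5 - (1)·0.5714 - (-2)·-0.7500) / (6) = -1.1786

(0.8333, -1.2738, -1.1786)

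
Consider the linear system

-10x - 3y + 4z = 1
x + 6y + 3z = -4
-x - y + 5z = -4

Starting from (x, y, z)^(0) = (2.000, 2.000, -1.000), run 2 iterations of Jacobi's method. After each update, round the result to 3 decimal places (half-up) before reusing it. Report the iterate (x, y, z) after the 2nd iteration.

Iteration 1:
  x = (1 - (-3)·2.000 - (4)·-1.000) / (-10) = -1.100
  y = (-4 - (1)·2.000 - (3)·-1.000) / (6) = -0.500
  z = (-4 - (-1)·2.000 - (-1)·2.000) / (5) = 0.000
Iteration 2:
  x = (1 - (-3)·-0.500 - (4)·0.000) / (-10) = 0.050
  y = (-4 - (1)·-1.100 - (3)·0.000) / (6) = -0.483
  z = (-4 - (-1)·-1.100 - (-1)·-0.500) / (5) = -1.120

(0.050, -0.483, -1.120)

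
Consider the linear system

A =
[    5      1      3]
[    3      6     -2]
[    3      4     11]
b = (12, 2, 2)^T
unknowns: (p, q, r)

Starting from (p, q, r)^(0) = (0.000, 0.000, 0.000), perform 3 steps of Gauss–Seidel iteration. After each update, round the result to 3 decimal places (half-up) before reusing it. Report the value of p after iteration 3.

Iteration 1:
  p = (12 - (1)·0.000 - (3)·0.000) / (5) = 2.400
  q = (2 - (3)·2.400 - (-2)·0.000) / (6) = -0.867
  r = (2 - (3)·2.400 - (4)·-0.867) / (11) = -0.157
Iteration 2:
  p = (12 - (1)·-0.867 - (3)·-0.157) / (5) = 2.668
  q = (2 - (3)·2.668 - (-2)·-0.157) / (6) = -1.053
  r = (2 - (3)·2.668 - (4)·-1.053) / (11) = -0.163
Iteration 3:
  p = (12 - (1)·-1.053 - (3)·-0.163) / (5) = 2.708
  q = (2 - (3)·2.708 - (-2)·-0.163) / (6) = -1.075
  r = (2 - (3)·2.708 - (4)·-1.075) / (11) = -0.166

2.708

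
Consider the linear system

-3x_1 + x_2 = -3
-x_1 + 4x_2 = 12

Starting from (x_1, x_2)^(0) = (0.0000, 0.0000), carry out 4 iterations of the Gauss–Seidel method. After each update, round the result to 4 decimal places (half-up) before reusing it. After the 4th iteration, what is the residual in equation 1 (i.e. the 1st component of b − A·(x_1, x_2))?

Iteration 1:
  x_1 = (-3 - (1)·0.0000) / (-3) = 1.0000
  x_2 = (12 - (-1)·1.0000) / (4) = 3.2500
Iteration 2:
  x_1 = (-3 - (1)·3.2500) / (-3) = 2.0833
  x_2 = (12 - (-1)·2.0833) / (4) = 3.5208
Iteration 3:
  x_1 = (-3 - (1)·3.5208) / (-3) = 2.1736
  x_2 = (12 - (-1)·2.1736) / (4) = 3.5434
Iteration 4:
  x_1 = (-3 - (1)·3.5434) / (-3) = 2.1811
  x_2 = (12 - (-1)·2.1811) / (4) = 3.5453
Residual b − A·x = (-0.0020, -0.0001)

-0.0020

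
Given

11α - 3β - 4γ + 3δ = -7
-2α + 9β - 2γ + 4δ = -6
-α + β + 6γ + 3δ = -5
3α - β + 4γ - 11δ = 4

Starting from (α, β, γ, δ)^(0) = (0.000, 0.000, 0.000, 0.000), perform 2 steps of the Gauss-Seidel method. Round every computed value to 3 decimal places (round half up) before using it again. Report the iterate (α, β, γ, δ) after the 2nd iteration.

(-0.943, -0.719, -0.493, -0.735)

Iteration 1:
  α = (-7 - (-3)·0.000 - (-4)·0.000 - (3)·0.000) / (11) = -0.636
  β = (-6 - (-2)·-0.636 - (-2)·0.000 - (4)·0.000) / (9) = -0.808
  γ = (-5 - (-1)·-0.636 - (1)·-0.808 - (3)·0.000) / (6) = -0.805
  δ = (4 - (3)·-0.636 - (-1)·-0.808 - (4)·-0.805) / (-11) = -0.756
Iteration 2:
  α = (-7 - (-3)·-0.808 - (-4)·-0.805 - (3)·-0.756) / (11) = -0.943
  β = (-6 - (-2)·-0.943 - (-2)·-0.805 - (4)·-0.756) / (9) = -0.719
  γ = (-5 - (-1)·-0.943 - (1)·-0.719 - (3)·-0.756) / (6) = -0.493
  δ = (4 - (3)·-0.943 - (-1)·-0.719 - (4)·-0.493) / (-11) = -0.735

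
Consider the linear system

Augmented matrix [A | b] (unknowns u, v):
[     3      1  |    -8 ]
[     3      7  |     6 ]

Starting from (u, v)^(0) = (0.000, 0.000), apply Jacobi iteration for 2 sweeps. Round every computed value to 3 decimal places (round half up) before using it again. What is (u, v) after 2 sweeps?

(-2.952, 2.000)

Iteration 1:
  u = (-8 - (1)·0.000) / (3) = -2.667
  v = (6 - (3)·0.000) / (7) = 0.857
Iteration 2:
  u = (-8 - (1)·0.857) / (3) = -2.952
  v = (6 - (3)·-2.667) / (7) = 2.000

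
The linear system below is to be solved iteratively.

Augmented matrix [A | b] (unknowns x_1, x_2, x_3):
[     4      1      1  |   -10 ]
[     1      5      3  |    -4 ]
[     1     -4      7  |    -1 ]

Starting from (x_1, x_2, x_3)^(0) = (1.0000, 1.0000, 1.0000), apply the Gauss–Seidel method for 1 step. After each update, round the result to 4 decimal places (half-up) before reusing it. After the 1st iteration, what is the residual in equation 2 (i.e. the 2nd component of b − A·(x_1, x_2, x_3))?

Iteration 1:
  x_1 = (-10 - (1)·1.0000 - (1)·1.0000) / (4) = -3.0000
  x_2 = (-4 - (1)·-3.0000 - (3)·1.0000) / (5) = -0.8000
  x_3 = (-1 - (1)·-3.0000 - (-4)·-0.8000) / (7) = -0.1714
Residual b − A·x = (2.9714, 3.5142, -0.0002)

3.5142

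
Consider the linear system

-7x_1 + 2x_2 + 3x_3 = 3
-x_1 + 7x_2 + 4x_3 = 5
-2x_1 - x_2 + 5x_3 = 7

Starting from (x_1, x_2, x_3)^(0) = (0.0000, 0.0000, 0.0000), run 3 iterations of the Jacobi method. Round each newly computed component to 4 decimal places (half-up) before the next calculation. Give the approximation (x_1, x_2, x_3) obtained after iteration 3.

(0.1172, -0.0157, 1.5208)

Iteration 1:
  x_1 = (3 - (2)·0.0000 - (3)·0.0000) / (-7) = -0.4286
  x_2 = (5 - (-1)·0.0000 - (4)·0.0000) / (7) = 0.7143
  x_3 = (7 - (-2)·0.0000 - (-1)·0.0000) / (5) = 1.4000
Iteration 2:
  x_1 = (3 - (2)·0.7143 - (3)·1.4000) / (-7) = 0.3755
  x_2 = (5 - (-1)·-0.4286 - (4)·1.4000) / (7) = -0.1469
  x_3 = (7 - (-2)·-0.4286 - (-1)·0.7143) / (5) = 1.3714
Iteration 3:
  x_1 = (3 - (2)·-0.1469 - (3)·1.3714) / (-7) = 0.1172
  x_2 = (5 - (-1)·0.3755 - (4)·1.3714) / (7) = -0.0157
  x_3 = (7 - (-2)·0.3755 - (-1)·-0.1469) / (5) = 1.5208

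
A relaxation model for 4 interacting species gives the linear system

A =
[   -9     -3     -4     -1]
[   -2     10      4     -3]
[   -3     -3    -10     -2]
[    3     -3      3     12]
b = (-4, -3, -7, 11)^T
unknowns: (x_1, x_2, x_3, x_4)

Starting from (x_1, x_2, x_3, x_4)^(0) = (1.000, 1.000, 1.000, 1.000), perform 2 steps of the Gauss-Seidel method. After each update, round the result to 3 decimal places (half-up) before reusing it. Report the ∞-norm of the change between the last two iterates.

0.626

Iteration 1:
  x_1 = (-4 - (-3)·1.000 - (-4)·1.000 - (-1)·1.000) / (-9) = -0.444
  x_2 = (-3 - (-2)·-0.444 - (4)·1.000 - (-3)·1.000) / (10) = -0.489
  x_3 = (-7 - (-3)·-0.444 - (-3)·-0.489 - (-2)·1.000) / (-10) = 0.780
  x_4 = (11 - (3)·-0.444 - (-3)·-0.489 - (3)·0.780) / (12) = 0.710
Iteration 2:
  x_1 = (-4 - (-3)·-0.489 - (-4)·0.780 - (-1)·0.710) / (-9) = 0.182
  x_2 = (-3 - (-2)·0.182 - (4)·0.780 - (-3)·0.710) / (10) = -0.363
  x_3 = (-7 - (-3)·0.182 - (-3)·-0.363 - (-2)·0.710) / (-10) = 0.612
  x_4 = (11 - (3)·0.182 - (-3)·-0.363 - (3)·0.612) / (12) = 0.627
Change: (0.626, 0.126, -0.168, -0.083) → max |·| = 0.626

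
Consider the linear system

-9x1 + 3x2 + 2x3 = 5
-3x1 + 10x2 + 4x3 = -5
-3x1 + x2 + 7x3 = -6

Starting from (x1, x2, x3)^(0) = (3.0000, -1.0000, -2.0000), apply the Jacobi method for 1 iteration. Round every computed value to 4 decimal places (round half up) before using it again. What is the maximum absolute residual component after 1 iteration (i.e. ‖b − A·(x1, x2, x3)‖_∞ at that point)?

23.2855

Iteration 1:
  x1 = (5 - (3)·-1.0000 - (2)·-2.0000) / (-9) = -1.3333
  x2 = (-5 - (-3)·3.0000 - (4)·-2.0000) / (10) = 1.2000
  x3 = (-6 - (-3)·3.0000 - (1)·-1.0000) / (7) = 0.5714
Residual b − A·x = (-11.7425, -23.2855, -15.1997); ∞-norm = 23.2855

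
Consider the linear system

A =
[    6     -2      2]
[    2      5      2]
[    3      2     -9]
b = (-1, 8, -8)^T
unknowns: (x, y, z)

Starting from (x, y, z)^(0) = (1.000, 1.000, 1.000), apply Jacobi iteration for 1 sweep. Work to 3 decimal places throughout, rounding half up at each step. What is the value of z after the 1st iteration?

Iteration 1:
  x = (-1 - (-2)·1.000 - (2)·1.000) / (6) = -0.167
  y = (8 - (2)·1.000 - (2)·1.000) / (5) = 0.800
  z = (-8 - (3)·1.000 - (2)·1.000) / (-9) = 1.444

1.444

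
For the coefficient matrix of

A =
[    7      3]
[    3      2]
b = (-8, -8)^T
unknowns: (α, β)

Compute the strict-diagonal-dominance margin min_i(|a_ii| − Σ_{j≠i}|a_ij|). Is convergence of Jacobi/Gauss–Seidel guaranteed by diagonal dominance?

-1

row 1: |7| − (3) = 4
row 2: |2| − (3) = -1
minimum over rows = -1 → not strictly diagonally dominant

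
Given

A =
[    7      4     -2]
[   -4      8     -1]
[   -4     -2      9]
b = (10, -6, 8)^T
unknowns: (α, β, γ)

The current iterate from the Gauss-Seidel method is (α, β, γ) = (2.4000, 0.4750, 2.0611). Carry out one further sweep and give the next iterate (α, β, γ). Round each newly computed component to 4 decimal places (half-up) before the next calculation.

(1.7460, 0.3806, 1.7495)

One sweep:
  α = (10 - (4)·0.4750 - (-2)·2.0611) / (7) = 1.7460
  β = (-6 - (-4)·1.7460 - (-1)·2.0611) / (8) = 0.3806
  γ = (8 - (-4)·1.7460 - (-2)·0.3806) / (9) = 1.7495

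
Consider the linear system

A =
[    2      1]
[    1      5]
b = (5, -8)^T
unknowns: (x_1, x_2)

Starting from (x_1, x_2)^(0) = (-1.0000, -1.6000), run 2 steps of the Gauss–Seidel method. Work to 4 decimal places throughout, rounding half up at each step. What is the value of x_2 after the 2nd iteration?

Iteration 1:
  x_1 = (5 - (1)·-1.6000) / (2) = 3.3000
  x_2 = (-8 - (1)·3.3000) / (5) = -2.2600
Iteration 2:
  x_1 = (5 - (1)·-2.2600) / (2) = 3.6300
  x_2 = (-8 - (1)·3.6300) / (5) = -2.3260

-2.3260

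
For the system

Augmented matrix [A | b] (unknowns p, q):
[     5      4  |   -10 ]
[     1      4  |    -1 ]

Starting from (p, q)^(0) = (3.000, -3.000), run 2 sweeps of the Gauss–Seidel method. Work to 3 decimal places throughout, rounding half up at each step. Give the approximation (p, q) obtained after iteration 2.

(-1.720, 0.180)

Iteration 1:
  p = (-10 - (4)·-3.000) / (5) = 0.400
  q = (-1 - (1)·0.400) / (4) = -0.350
Iteration 2:
  p = (-10 - (4)·-0.350) / (5) = -1.720
  q = (-1 - (1)·-1.720) / (4) = 0.180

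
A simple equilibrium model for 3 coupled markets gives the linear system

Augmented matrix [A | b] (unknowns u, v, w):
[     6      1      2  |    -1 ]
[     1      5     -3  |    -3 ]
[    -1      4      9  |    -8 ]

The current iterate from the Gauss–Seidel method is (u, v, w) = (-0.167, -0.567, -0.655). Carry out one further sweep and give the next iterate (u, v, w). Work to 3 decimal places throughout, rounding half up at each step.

(0.146, -1.022, -0.418)

One sweep:
  u = (-1 - (1)·-0.567 - (2)·-0.655) / (6) = 0.146
  v = (-3 - (1)·0.146 - (-3)·-0.655) / (5) = -1.022
  w = (-8 - (-1)·0.146 - (4)·-1.022) / (9) = -0.418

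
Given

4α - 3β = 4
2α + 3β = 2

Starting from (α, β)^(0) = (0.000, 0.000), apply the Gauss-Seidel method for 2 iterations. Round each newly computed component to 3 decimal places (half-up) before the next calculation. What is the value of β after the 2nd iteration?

0.000

Iteration 1:
  α = (4 - (-3)·0.000) / (4) = 1.000
  β = (2 - (2)·1.000) / (3) = 0.000
Iteration 2:
  α = (4 - (-3)·0.000) / (4) = 1.000
  β = (2 - (2)·1.000) / (3) = 0.000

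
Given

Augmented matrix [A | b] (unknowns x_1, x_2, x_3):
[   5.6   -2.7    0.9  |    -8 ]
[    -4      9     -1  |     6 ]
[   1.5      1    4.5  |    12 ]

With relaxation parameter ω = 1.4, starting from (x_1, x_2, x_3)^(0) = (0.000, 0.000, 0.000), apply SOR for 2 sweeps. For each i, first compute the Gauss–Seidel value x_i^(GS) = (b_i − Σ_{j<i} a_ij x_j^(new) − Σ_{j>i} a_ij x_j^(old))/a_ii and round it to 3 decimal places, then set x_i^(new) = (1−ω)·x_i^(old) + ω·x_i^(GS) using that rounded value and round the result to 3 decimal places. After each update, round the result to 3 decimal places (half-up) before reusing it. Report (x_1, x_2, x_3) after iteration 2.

(-2.483, 0.254, 2.908)

Iteration 1:
  x_1: GS value = (-8 - (-2.7)·0.000 - (0.9)·0.000) / (5.6) = -1.429;  x_1 ← (1−ω)·0.000 + ω·-1.429 = -2.001
  x_2: GS value = (6 - (-4)·-2.001 - (-1)·0.000) / (9) = -0.223;  x_2 ← (1−ω)·0.000 + ω·-0.223 = -0.312
  x_3: GS value = (12 - (1.5)·-2.001 - (1)·-0.312) / (4.5) = 3.403;  x_3 ← (1−ω)·0.000 + ω·3.403 = 4.764
Iteration 2:
  x_1: GS value = (-8 - (-2.7)·-0.312 - (0.9)·4.764) / (5.6) = -2.345;  x_1 ← (1−ω)·-2.001 + ω·-2.345 = -2.483
  x_2: GS value = (6 - (-4)·-2.483 - (-1)·4.764) / (9) = 0.092;  x_2 ← (1−ω)·-0.312 + ω·0.092 = 0.254
  x_3: GS value = (12 - (1.5)·-2.483 - (1)·0.254) / (4.5) = 3.438;  x_3 ← (1−ω)·4.764 + ω·3.438 = 2.908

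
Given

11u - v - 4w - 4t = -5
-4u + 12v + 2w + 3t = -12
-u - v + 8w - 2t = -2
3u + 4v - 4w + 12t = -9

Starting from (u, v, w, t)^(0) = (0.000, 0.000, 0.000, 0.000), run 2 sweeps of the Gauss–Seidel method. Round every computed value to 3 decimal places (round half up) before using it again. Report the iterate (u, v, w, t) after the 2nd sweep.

Iteration 1:
  u = (-5 - (-1)·0.000 - (-4)·0.000 - (-4)·0.000) / (11) = -0.455
  v = (-12 - (-4)·-0.455 - (2)·0.000 - (3)·0.000) / (12) = -1.152
  w = (-2 - (-1)·-0.455 - (-1)·-1.152 - (-2)·0.000) / (8) = -0.451
  t = (-9 - (3)·-0.455 - (4)·-1.152 - (-4)·-0.451) / (12) = -0.403
Iteration 2:
  u = (-5 - (-1)·-1.152 - (-4)·-0.451 - (-4)·-0.403) / (11) = -0.870
  v = (-12 - (-4)·-0.870 - (2)·-0.451 - (3)·-0.403) / (12) = -1.114
  w = (-2 - (-1)·-0.870 - (-1)·-1.114 - (-2)·-0.403) / (8) = -0.599
  t = (-9 - (3)·-0.870 - (4)·-1.114 - (-4)·-0.599) / (12) = -0.361

(-0.870, -1.114, -0.599, -0.361)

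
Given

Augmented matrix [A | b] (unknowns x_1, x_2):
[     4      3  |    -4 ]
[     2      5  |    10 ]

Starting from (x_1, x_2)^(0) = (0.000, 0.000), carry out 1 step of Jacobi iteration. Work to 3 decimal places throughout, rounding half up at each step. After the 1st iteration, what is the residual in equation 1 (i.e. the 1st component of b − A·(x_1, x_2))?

Iteration 1:
  x_1 = (-4 - (3)·0.000) / (4) = -1.000
  x_2 = (10 - (2)·0.000) / (5) = 2.000
Residual b − A·x = (-6.000, 2.000)

-6.000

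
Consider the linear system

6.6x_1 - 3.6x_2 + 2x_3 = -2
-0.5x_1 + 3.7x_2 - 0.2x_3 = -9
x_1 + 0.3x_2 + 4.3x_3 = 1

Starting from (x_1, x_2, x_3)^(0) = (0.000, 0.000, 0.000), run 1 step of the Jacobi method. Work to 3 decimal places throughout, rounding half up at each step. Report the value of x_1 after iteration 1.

-0.303

Iteration 1:
  x_1 = (-2 - (-3.6)·0.000 - (2)·0.000) / (6.6) = -0.303
  x_2 = (-9 - (-0.5)·0.000 - (-0.2)·0.000) / (3.7) = -2.432
  x_3 = (1 - (1)·0.000 - (0.3)·0.000) / (4.3) = 0.233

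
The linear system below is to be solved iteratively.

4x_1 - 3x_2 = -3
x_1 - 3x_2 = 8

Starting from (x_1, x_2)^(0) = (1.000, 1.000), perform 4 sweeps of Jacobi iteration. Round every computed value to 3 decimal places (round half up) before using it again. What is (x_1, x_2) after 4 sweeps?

(-3.375, -3.583)

Iteration 1:
  x_1 = (-3 - (-3)·1.000) / (4) = 0.000
  x_2 = (8 - (1)·1.000) / (-3) = -2.333
Iteration 2:
  x_1 = (-3 - (-3)·-2.333) / (4) = -2.500
  x_2 = (8 - (1)·0.000) / (-3) = -2.667
Iteration 3:
  x_1 = (-3 - (-3)·-2.667) / (4) = -2.750
  x_2 = (8 - (1)·-2.500) / (-3) = -3.500
Iteration 4:
  x_1 = (-3 - (-3)·-3.500) / (4) = -3.375
  x_2 = (8 - (1)·-2.750) / (-3) = -3.583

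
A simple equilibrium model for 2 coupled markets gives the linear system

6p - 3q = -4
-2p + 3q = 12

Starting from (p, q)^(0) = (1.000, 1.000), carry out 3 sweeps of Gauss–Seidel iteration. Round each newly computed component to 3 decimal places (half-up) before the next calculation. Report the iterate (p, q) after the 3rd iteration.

(1.759, 5.173)

Iteration 1:
  p = (-4 - (-3)·1.000) / (6) = -0.167
  q = (12 - (-2)·-0.167) / (3) = 3.889
Iteration 2:
  p = (-4 - (-3)·3.889) / (6) = 1.278
  q = (12 - (-2)·1.278) / (3) = 4.852
Iteration 3:
  p = (-4 - (-3)·4.852) / (6) = 1.759
  q = (12 - (-2)·1.759) / (3) = 5.173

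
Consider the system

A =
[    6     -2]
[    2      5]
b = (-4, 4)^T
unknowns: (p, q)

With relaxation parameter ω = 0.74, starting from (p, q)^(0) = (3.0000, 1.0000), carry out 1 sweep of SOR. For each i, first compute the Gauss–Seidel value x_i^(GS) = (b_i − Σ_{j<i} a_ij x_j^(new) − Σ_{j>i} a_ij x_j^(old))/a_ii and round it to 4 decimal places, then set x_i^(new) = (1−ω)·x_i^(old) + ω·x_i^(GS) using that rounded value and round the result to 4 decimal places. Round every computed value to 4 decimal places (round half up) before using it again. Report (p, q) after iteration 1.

(0.5334, 0.6941)

Iteration 1:
  p: GS value = (-4 - (-2)·1.0000) / (6) = -0.3333;  p ← (1−ω)·3.0000 + ω·-0.3333 = 0.5334
  q: GS value = (4 - (2)·0.5334) / (5) = 0.5866;  q ← (1−ω)·1.0000 + ω·0.5866 = 0.6941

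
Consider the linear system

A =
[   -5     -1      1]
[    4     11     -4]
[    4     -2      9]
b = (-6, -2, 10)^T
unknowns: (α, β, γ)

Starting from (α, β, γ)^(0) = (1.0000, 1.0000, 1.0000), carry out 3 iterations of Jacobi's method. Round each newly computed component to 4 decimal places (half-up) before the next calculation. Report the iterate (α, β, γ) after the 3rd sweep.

(1.3665, -0.5006, 0.4171)

Iteration 1:
  α = (-6 - (-1)·1.0000 - (1)·1.0000) / (-5) = 1.2000
  β = (-2 - (4)·1.0000 - (-4)·1.0000) / (11) = -0.1818
  γ = (10 - (4)·1.0000 - (-2)·1.0000) / (9) = 0.8889
Iteration 2:
  α = (-6 - (-1)·-0.1818 - (1)·0.8889) / (-5) = 1.4141
  β = (-2 - (4)·1.2000 - (-4)·0.8889) / (11) = -0.2949
  γ = (10 - (4)·1.2000 - (-2)·-0.1818) / (9) = 0.5374
Iteration 3:
  α = (-6 - (-1)·-0.2949 - (1)·0.5374) / (-5) = 1.3665
  β = (-2 - (4)·1.4141 - (-4)·0.5374) / (11) = -0.5006
  γ = (10 - (4)·1.4141 - (-2)·-0.2949) / (9) = 0.4171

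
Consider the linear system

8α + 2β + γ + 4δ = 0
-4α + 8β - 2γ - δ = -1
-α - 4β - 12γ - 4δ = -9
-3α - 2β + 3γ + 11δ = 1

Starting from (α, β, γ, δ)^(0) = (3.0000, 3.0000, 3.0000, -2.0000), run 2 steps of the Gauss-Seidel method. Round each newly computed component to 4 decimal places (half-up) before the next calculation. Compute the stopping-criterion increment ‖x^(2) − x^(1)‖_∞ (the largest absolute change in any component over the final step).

Iteration 1:
  α = (0 - (2)·3.0000 - (1)·3.0000 - (4)·-2.0000) / (8) = -0.1250
  β = (-1 - (-4)·-0.1250 - (-2)·3.0000 - (-1)·-2.0000) / (8) = 0.3125
  γ = (-9 - (-1)·-0.1250 - (-4)·0.3125 - (-4)·-2.0000) / (-12) = 1.3229
  δ = (1 - (-3)·-0.1250 - (-2)·0.3125 - (3)·1.3229) / (11) = -0.2472
Iteration 2:
  α = (0 - (2)·0.3125 - (1)·1.3229 - (4)·-0.2472) / (8) = -0.1199
  β = (-1 - (-4)·-0.1199 - (-2)·1.3229 - (-1)·-0.2472) / (8) = 0.1149
  γ = (-9 - (-1)·-0.1199 - (-4)·0.1149 - (-4)·-0.2472) / (-12) = 0.8041
  δ = (1 - (-3)·-0.1199 - (-2)·0.1149 - (3)·0.8041) / (11) = -0.1402
Change: (0.0051, -0.1976, -0.5188, 0.1070) → max |·| = 0.5188

0.5188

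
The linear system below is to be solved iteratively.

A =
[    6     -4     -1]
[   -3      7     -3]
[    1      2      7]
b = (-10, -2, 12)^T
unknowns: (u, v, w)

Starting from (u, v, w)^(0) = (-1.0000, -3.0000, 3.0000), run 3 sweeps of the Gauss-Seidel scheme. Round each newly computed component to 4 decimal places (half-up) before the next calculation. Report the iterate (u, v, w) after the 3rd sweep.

(-1.3246, -0.0292, 1.9119)

Iteration 1:
  u = (-10 - (-4)·-3.0000 - (-1)·3.0000) / (6) = -3.1667
  v = (-2 - (-3)·-3.1667 - (-3)·3.0000) / (7) = -0.3572
  w = (12 - (1)·-3.1667 - (2)·-0.3572) / (7) = 2.2687
Iteration 2:
  u = (-10 - (-4)·-0.3572 - (-1)·2.2687) / (6) = -1.5267
  v = (-2 - (-3)·-1.5267 - (-3)·2.2687) / (7) = 0.0323
  w = (12 - (1)·-1.5267 - (2)·0.0323) / (7) = 1.9232
Iteration 3:
  u = (-10 - (-4)·0.0323 - (-1)·1.9232) / (6) = -1.3246
  v = (-2 - (-3)·-1.3246 - (-3)·1.9232) / (7) = -0.0292
  w = (12 - (1)·-1.3246 - (2)·-0.0292) / (7) = 1.9119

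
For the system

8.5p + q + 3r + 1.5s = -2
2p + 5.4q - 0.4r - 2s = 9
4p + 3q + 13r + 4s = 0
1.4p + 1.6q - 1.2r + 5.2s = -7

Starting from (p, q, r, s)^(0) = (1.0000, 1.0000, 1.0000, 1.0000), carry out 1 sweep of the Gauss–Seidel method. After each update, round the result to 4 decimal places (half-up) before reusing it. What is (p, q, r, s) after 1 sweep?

(-0.8824, 2.4379, -0.5988, -1.9969)

Iteration 1:
  p = (-2 - (1)·1.0000 - (3)·1.0000 - (1.5)·1.0000) / (8.5) = -0.8824
  q = (9 - (2)·-0.8824 - (-0.4)·1.0000 - (-2)·1.0000) / (5.4) = 2.4379
  r = (0 - (4)·-0.8824 - (3)·2.4379 - (4)·1.0000) / (13) = -0.5988
  s = (-7 - (1.4)·-0.8824 - (1.6)·2.4379 - (-1.2)·-0.5988) / (5.2) = -1.9969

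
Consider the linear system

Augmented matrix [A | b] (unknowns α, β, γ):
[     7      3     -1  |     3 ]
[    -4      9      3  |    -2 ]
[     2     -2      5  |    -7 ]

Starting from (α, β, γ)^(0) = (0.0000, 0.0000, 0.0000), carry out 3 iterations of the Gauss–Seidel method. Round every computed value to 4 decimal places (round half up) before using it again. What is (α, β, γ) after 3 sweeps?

Iteration 1:
  α = (3 - (3)·0.0000 - (-1)·0.0000) / (7) = 0.4286
  β = (-2 - (-4)·0.4286 - (3)·0.0000) / (9) = -0.0317
  γ = (-7 - (2)·0.4286 - (-2)·-0.0317) / (5) = -1.5841
Iteration 2:
  α = (3 - (3)·-0.0317 - (-1)·-1.5841) / (7) = 0.2159
  β = (-2 - (-4)·0.2159 - (3)·-1.5841) / (9) = 0.4018
  γ = (-7 - (2)·0.2159 - (-2)·0.4018) / (5) = -1.3256
Iteration 3:
  α = (3 - (3)·0.4018 - (-1)·-1.3256) / (7) = 0.0670
  β = (-2 - (-4)·0.0670 - (3)·-1.3256) / (9) = 0.2494
  γ = (-7 - (2)·0.0670 - (-2)·0.2494) / (5) = -1.3270

(0.0670, 0.2494, -1.3270)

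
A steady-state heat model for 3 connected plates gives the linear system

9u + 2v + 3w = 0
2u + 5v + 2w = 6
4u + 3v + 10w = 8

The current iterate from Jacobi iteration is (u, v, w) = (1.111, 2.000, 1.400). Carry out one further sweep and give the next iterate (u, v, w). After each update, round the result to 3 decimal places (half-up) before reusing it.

One sweep:
  u = (0 - (2)·2.000 - (3)·1.400) / (9) = -0.911
  v = (6 - (2)·1.111 - (2)·1.400) / (5) = 0.196
  w = (8 - (4)·1.111 - (3)·2.000) / (10) = -0.244

(-0.911, 0.196, -0.244)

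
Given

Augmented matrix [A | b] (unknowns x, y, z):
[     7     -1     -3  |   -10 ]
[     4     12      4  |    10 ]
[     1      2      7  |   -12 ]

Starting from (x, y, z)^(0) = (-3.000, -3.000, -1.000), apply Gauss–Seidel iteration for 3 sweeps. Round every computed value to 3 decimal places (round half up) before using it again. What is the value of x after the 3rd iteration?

Iteration 1:
  x = (-10 - (-1)·-3.000 - (-3)·-1.000) / (7) = -2.286
  y = (10 - (4)·-2.286 - (4)·-1.000) / (12) = 1.929
  z = (-12 - (1)·-2.286 - (2)·1.929) / (7) = -1.939
Iteration 2:
  x = (-10 - (-1)·1.929 - (-3)·-1.939) / (7) = -1.984
  y = (10 - (4)·-1.984 - (4)·-1.939) / (12) = 2.141
  z = (-12 - (1)·-1.984 - (2)·2.141) / (7) = -2.043
Iteration 3:
  x = (-10 - (-1)·2.141 - (-3)·-2.043) / (7) = -1.998
  y = (10 - (4)·-1.998 - (4)·-2.043) / (12) = 2.180
  z = (-12 - (1)·-1.998 - (2)·2.180) / (7) = -2.052

-1.998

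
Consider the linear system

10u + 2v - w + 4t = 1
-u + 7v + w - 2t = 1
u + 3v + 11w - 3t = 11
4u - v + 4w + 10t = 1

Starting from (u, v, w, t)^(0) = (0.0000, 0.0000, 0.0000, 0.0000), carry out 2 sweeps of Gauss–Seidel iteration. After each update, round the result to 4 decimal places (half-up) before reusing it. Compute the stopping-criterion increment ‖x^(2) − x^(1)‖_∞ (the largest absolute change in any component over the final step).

Iteration 1:
  u = (1 - (2)·0.0000 - (-1)·0.0000 - (4)·0.0000) / (10) = 0.1000
  v = (1 - (-1)·0.1000 - (1)·0.0000 - (-2)·0.0000) / (7) = 0.1571
  w = (11 - (1)·0.1000 - (3)·0.1571 - (-3)·0.0000) / (11) = 0.9481
  t = (1 - (4)·0.1000 - (-1)·0.1571 - (4)·0.9481) / (10) = -0.3035
Iteration 2:
  u = (1 - (2)·0.1571 - (-1)·0.9481 - (4)·-0.3035) / (10) = 0.2848
  v = (1 - (-1)·0.2848 - (1)·0.9481 - (-2)·-0.3035) / (7) = -0.0386
  w = (11 - (1)·0.2848 - (3)·-0.0386 - (-3)·-0.3035) / (11) = 0.9019
  t = (1 - (4)·0.2848 - (-1)·-0.0386 - (4)·0.9019) / (10) = -0.3785
Change: (0.1848, -0.1957, -0.0462, -0.0750) → max |·| = 0.1957

0.1957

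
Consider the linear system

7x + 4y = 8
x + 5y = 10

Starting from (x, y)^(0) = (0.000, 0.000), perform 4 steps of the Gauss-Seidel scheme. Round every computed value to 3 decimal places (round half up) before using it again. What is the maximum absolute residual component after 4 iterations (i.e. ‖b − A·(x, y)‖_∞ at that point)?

0.014

Iteration 1:
  x = (8 - (4)·0.000) / (7) = 1.143
  y = (10 - (1)·1.143) / (5) = 1.771
Iteration 2:
  x = (8 - (4)·1.771) / (7) = 0.131
  y = (10 - (1)·0.131) / (5) = 1.974
Iteration 3:
  x = (8 - (4)·1.974) / (7) = 0.015
  y = (10 - (1)·0.015) / (5) = 1.997
Iteration 4:
  x = (8 - (4)·1.997) / (7) = 0.002
  y = (10 - (1)·0.002) / (5) = 2.000
Residual b − A·x = (-0.014, -0.002); ∞-norm = 0.014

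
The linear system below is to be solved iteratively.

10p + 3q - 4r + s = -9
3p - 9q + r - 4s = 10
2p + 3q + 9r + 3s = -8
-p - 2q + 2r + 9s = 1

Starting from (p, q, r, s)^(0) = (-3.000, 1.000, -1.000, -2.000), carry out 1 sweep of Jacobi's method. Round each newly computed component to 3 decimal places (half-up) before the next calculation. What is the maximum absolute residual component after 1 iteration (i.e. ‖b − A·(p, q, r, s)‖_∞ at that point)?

9.221

Iteration 1:
  p = (-9 - (3)·1.000 - (-4)·-1.000 - (1)·-2.000) / (10) = -1.400
  q = (10 - (3)·-3.000 - (1)·-1.000 - (-4)·-2.000) / (-9) = -1.333
  r = (-8 - (2)·-3.000 - (3)·1.000 - (3)·-2.000) / (9) = 0.111
  s = (1 - (-1)·-3.000 - (-2)·1.000 - (2)·-1.000) / (9) = 0.222
Residual b − A·x = (9.221, 2.980, -2.866, -5.286); ∞-norm = 9.221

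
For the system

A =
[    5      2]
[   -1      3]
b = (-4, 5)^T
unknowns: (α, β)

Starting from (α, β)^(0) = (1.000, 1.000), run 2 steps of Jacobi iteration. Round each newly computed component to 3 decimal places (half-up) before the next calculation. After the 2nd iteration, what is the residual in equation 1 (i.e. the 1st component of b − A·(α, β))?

Iteration 1:
  α = (-4 - (2)·1.000) / (5) = -1.200
  β = (5 - (-1)·1.000) / (3) = 2.000
Iteration 2:
  α = (-4 - (2)·2.000) / (5) = -1.600
  β = (5 - (-1)·-1.200) / (3) = 1.267
Residual b − A·x = (1.466, -0.401)

1.466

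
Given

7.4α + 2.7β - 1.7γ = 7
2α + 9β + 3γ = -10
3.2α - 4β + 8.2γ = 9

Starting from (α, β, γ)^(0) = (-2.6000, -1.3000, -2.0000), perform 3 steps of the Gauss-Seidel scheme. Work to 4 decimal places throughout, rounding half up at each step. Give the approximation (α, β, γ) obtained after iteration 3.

Iteration 1:
  α = (7 - (2.7)·-1.3000 - (-1.7)·-2.0000) / (7.4) = 0.9608
  β = (-10 - (2)·0.9608 - (3)·-2.0000) / (9) = -0.6580
  γ = (9 - (3.2)·0.9608 - (-4)·-0.6580) / (8.2) = 0.4016
Iteration 2:
  α = (7 - (2.7)·-0.6580 - (-1.7)·0.4016) / (7.4) = 1.2783
  β = (-10 - (2)·1.2783 - (3)·0.4016) / (9) = -1.5290
  γ = (9 - (3.2)·1.2783 - (-4)·-1.5290) / (8.2) = -0.1471
Iteration 3:
  α = (7 - (2.7)·-1.5290 - (-1.7)·-0.1471) / (7.4) = 1.4700
  β = (-10 - (2)·1.4700 - (3)·-0.1471) / (9) = -1.3887
  γ = (9 - (3.2)·1.4700 - (-4)·-1.3887) / (8.2) = -0.1535

(1.4700, -1.3887, -0.1535)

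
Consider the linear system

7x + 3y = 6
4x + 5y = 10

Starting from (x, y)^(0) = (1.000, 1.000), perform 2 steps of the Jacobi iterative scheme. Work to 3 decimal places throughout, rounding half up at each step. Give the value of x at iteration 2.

Iteration 1:
  x = (6 - (3)·1.000) / (7) = 0.429
  y = (10 - (4)·1.000) / (5) = 1.200
Iteration 2:
  x = (6 - (3)·1.200) / (7) = 0.343
  y = (10 - (4)·0.429) / (5) = 1.657

0.343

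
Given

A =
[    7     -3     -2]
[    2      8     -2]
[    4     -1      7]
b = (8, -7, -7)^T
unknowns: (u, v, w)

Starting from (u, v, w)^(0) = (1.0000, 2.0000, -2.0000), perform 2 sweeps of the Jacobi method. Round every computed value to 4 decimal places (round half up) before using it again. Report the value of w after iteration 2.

Iteration 1:
  u = (8 - (-3)·2.0000 - (-2)·-2.0000) / (7) = 1.4286
  v = (-7 - (2)·1.0000 - (-2)·-2.0000) / (8) = -1.6250
  w = (-7 - (4)·1.0000 - (-1)·2.0000) / (7) = -1.2857
Iteration 2:
  u = (8 - (-3)·-1.6250 - (-2)·-1.2857) / (7) = 0.0791
  v = (-7 - (2)·1.4286 - (-2)·-1.2857) / (8) = -1.5536
  w = (-7 - (4)·1.4286 - (-1)·-1.6250) / (7) = -2.0485

-2.0485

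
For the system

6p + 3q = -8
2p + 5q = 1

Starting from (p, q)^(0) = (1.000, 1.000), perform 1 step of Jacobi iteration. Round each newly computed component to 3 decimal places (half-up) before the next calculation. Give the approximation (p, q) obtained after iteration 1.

Iteration 1:
  p = (-8 - (3)·1.000) / (6) = -1.833
  q = (1 - (2)·1.000) / (5) = -0.200

(-1.833, -0.200)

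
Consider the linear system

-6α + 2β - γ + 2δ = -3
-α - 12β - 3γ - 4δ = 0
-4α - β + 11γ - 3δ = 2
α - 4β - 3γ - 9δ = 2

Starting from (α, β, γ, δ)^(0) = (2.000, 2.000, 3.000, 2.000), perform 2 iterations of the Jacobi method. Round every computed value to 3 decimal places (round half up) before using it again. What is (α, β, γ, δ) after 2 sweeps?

(-0.930, 0.110, 0.007, 0.084)

Iteration 1:
  α = (-3 - (2)·2.000 - (-1)·3.000 - (2)·2.000) / (-6) = 1.333
  β = (0 - (-1)·2.000 - (-3)·3.000 - (-4)·2.000) / (-12) = -1.583
  γ = (2 - (-4)·2.000 - (-1)·2.000 - (-3)·2.000) / (11) = 1.636
  δ = (2 - (1)·2.000 - (-4)·2.000 - (-3)·3.000) / (-9) = -1.889
Iteration 2:
  α = (-3 - (2)·-1.583 - (-1)·1.636 - (2)·-1.889) / (-6) = -0.930
  β = (0 - (-1)·1.333 - (-3)·1.636 - (-4)·-1.889) / (-12) = 0.110
  γ = (2 - (-4)·1.333 - (-1)·-1.583 - (-3)·-1.889) / (11) = 0.007
  δ = (2 - (1)·1.333 - (-4)·-1.583 - (-3)·1.636) / (-9) = 0.084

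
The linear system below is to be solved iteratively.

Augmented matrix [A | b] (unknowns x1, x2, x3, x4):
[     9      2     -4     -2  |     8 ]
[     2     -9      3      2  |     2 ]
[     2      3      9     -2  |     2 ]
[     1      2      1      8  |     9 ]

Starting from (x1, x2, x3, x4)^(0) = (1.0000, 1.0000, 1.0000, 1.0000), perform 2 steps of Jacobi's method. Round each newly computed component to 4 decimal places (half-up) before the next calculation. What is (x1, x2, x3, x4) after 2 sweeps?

Iteration 1:
  x1 = (8 - (2)·1.0000 - (-4)·1.0000 - (-2)·1.0000) / (9) = 1.3333
  x2 = (2 - (2)·1.0000 - (3)·1.0000 - (2)·1.0000) / (-9) = 0.5556
  x3 = (2 - (2)·1.0000 - (3)·1.0000 - (-2)·1.0000) / (9) = -0.1111
  x4 = (9 - (1)·1.0000 - (2)·1.0000 - (1)·1.0000) / (8) = 0.6250
Iteration 2:
  x1 = (8 - (2)·0.5556 - (-4)·-0.1111 - (-2)·0.6250) / (9) = 0.8549
  x2 = (2 - (2)·1.3333 - (3)·-0.1111 - (2)·0.6250) / (-9) = 0.1759
  x3 = (2 - (2)·1.3333 - (3)·0.5556 - (-2)·0.6250) / (9) = -0.1204
  x4 = (9 - (1)·1.3333 - (2)·0.5556 - (1)·-0.1111) / (8) = 0.8333

(0.8549, 0.1759, -0.1204, 0.8333)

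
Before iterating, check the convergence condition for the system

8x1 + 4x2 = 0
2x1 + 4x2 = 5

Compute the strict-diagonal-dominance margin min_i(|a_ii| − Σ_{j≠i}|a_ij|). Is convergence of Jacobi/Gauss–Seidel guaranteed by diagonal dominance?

2

row 1: |8| − (4) = 4
row 2: |4| − (2) = 2
minimum over rows = 2 → strictly diagonally dominant (convergence guaranteed)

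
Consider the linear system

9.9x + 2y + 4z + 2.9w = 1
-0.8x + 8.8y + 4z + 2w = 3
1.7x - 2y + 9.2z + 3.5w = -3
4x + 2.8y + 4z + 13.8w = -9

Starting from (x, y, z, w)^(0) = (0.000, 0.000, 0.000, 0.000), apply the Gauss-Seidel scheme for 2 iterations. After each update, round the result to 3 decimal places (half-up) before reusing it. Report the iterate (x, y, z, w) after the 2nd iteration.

(0.336, 0.647, 0.009, -0.883)

Iteration 1:
  x = (1 - (2)·0.000 - (4)·0.000 - (2.9)·0.000) / (9.9) = 0.101
  y = (3 - (-0.8)·0.101 - (4)·0.000 - (2)·0.000) / (8.8) = 0.350
  z = (-3 - (1.7)·0.101 - (-2)·0.350 - (3.5)·0.000) / (9.2) = -0.269
  w = (-9 - (4)·0.101 - (2.8)·0.350 - (4)·-0.269) / (13.8) = -0.674
Iteration 2:
  x = (1 - (2)·0.350 - (4)·-0.269 - (2.9)·-0.674) / (9.9) = 0.336
  y = (3 - (-0.8)·0.336 - (4)·-0.269 - (2)·-0.674) / (8.8) = 0.647
  z = (-3 - (1.7)·0.336 - (-2)·0.647 - (3.5)·-0.674) / (9.2) = 0.009
  w = (-9 - (4)·0.336 - (2.8)·0.647 - (4)·0.009) / (13.8) = -0.883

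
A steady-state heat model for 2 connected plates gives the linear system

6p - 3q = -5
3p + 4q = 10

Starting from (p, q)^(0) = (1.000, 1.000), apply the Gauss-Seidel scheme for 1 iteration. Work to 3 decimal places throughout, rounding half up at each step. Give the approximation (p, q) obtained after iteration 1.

Iteration 1:
  p = (-5 - (-3)·1.000) / (6) = -0.333
  q = (10 - (3)·-0.333) / (4) = 2.750

(-0.333, 2.750)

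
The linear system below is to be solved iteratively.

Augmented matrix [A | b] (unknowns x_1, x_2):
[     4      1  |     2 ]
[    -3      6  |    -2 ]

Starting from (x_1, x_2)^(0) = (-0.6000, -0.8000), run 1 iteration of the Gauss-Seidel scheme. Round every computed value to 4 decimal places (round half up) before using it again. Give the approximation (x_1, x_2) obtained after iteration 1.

Iteration 1:
  x_1 = (2 - (1)·-0.8000) / (4) = 0.7000
  x_2 = (-2 - (-3)·0.7000) / (6) = 0.0167

(0.7000, 0.0167)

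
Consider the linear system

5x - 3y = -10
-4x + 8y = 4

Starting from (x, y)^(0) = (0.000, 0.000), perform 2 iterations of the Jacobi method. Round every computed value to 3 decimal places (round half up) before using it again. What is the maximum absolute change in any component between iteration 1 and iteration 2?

Iteration 1:
  x = (-10 - (-3)·0.000) / (5) = -2.000
  y = (4 - (-4)·0.000) / (8) = 0.500
Iteration 2:
  x = (-10 - (-3)·0.500) / (5) = -1.700
  y = (4 - (-4)·-2.000) / (8) = -0.500
Change: (0.300, -1.000) → max |·| = 1.000

1.000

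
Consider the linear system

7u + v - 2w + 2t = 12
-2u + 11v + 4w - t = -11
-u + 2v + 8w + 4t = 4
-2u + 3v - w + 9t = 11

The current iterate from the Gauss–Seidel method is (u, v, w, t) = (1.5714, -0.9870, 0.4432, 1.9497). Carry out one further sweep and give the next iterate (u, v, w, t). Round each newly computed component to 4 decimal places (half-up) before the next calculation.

(1.4249, -0.7248, -0.1155, 1.7676)

One sweep:
  u = (12 - (1)·-0.9870 - (-2)·0.4432 - (2)·1.9497) / (7) = 1.4249
  v = (-11 - (-2)·1.4249 - (4)·0.4432 - (-1)·1.9497) / (11) = -0.7248
  w = (4 - (-1)·1.4249 - (2)·-0.7248 - (4)·1.9497) / (8) = -0.1155
  t = (11 - (-2)·1.4249 - (3)·-0.7248 - (-1)·-0.1155) / (9) = 1.7676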